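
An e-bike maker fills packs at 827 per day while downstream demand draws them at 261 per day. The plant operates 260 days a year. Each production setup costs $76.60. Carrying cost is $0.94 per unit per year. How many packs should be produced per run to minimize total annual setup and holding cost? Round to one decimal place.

Annual demand D = 261 × 260 = 67,860.
Production build-up factor (1 − d/p) = 1 − 261/827 = 0.6844.
Q* = √(2DS / (H(1 − d/p))) = √(2 × 67,860 × 76.6 / (0.94 × 0.6844)).
= √(10,396,152 / 0.6433) ≈ 4019.915.

Q* ≈ 4,019.9 packs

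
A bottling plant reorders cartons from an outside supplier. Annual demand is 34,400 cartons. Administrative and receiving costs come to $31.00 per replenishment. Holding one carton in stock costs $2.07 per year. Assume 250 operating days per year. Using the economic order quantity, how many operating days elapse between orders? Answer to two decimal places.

T ≈ 7.38 days

Q* = √(2DS/H) = √(2 × 34,400 × 31 / 2.07) ≈ 1015.06.
Cycle time = Q*/D × 250 = 1015.06 / 34,400 × 250 ≈ 7.377 days.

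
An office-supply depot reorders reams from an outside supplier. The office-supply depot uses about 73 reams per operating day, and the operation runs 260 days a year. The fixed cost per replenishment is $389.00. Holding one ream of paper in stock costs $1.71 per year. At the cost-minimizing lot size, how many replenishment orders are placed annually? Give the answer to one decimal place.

Annual demand D = 73 × 260 = 18,980.
EOQ = √(2DS/H) = √(2 × 18,980 × 389 / 1.71) ≈ 2938.60.
Orders per year = D / Q* = 18,980 / 2938.60 ≈ 6.459.

N ≈ 6.5 orders per year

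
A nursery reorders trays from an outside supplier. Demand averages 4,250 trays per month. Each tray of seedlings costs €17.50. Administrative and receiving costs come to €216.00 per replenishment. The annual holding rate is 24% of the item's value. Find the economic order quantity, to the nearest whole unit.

Annual demand D = 4,250 × 12 = 51,000.
Holding cost H = 0.24 × €17.50 = €4.2000 per unit per year.
EOQ = √(2DS / H) = √(2 × 51,000 × 216 / 4.2).
= √(22,032,000 / 4.2) = √5,245,714.2857 ≈ 2290.352.

Q* ≈ 2,290 trays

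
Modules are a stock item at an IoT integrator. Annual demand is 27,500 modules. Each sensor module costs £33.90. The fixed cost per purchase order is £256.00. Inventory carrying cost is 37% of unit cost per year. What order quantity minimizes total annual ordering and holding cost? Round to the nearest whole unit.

Holding cost H = 0.37 × £33.90 = £12.5430 per unit per year.
EOQ = √(2DS / H) = √(2 × 27,500 × 256 / 12.543).
= √(14,080,000 / 12.543) = √1,122,538.4677 ≈ 1059.499.

Q* ≈ 1,059 modules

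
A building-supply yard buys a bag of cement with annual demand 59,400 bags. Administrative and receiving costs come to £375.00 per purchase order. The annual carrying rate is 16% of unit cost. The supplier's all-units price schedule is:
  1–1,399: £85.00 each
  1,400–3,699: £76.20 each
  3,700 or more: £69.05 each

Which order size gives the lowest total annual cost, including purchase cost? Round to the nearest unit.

Holding cost per unit per year at price C is H = 0.16·C.
For each price level, check whether its EOQ is feasible; otherwise the best quantity at that price is the breakpoint.
Tier 1 (£85.00): EOQ = 1809.9 exceeds tier's upper bound 1399, so this tier is dominated.
EOQ at £76.20 = 1911.6 (feasible in tier 2): TC = 59,400×£76.20 + (59,400/1911.6)×375 + (1911.6/2)×0.16×£76.20 = £4,549,585.66.
EOQ at £69.05 = 2008.1 < 3700, so use break Q=3700: TC = 59,400×£69.05 + (59,400/3700.0)×375 + (3700.0/2)×0.16×£69.05 = £4,128,029.07.
Lowest total cost is £4,128,029.07 at Q = 3700.0.

Q* ≈ 3,700 bags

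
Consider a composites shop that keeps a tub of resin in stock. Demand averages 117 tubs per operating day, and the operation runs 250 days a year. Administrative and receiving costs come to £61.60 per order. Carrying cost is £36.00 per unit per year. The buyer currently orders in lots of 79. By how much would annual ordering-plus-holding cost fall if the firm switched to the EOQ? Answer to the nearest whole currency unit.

Annual demand D = 117 × 250 = 29,250.
EOQ = √(2DS/H) = √(2 × 29,250 × 61.6 / 36) ≈ 316.39.
Cost at Q* = (D/Q*)S + (Q*/2)H = √(2DSH) ≈ £11,389.89.
Cost at Q = 79: (29,250/79)×61.6 + (79/2)×36 = £22,807.59 + £1,422.00 = £24,229.59.
Excess = £24,229.59 − £11,389.89 = £12,839.70.

Extra cost ≈ £12,840 per year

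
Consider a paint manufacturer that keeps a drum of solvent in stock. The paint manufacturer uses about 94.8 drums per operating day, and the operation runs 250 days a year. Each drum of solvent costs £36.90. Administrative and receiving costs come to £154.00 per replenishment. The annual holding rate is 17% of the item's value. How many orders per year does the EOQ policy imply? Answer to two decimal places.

Annual demand D = 94.8 × 250 = 23,700.
Holding cost H = 0.17 × £36.90 = £6.2730 per unit per year.
The optimal lot size = √(2DS/H) = √(2 × 23,700 × 154 / 6.273) ≈ 1078.73.
Orders per year = D / Q* = 23,700 / 1078.73 ≈ 21.970.

N ≈ 21.97 orders per year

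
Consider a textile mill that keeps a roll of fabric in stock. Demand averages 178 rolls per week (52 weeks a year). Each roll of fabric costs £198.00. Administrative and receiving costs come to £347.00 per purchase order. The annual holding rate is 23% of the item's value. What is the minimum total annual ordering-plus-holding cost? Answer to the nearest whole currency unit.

Annual demand D = 178 × 52 = 9,256.
Holding cost H = 0.23 × £198.00 = £45.5400 per unit per year.
EOQ = √(2DS/H) = √(2 × 9,256 × 347 / 45.54) ≈ 375.57.
At Q*, ordering cost (D/Q*)S equals holding cost (Q*/2)H, each = √(DSH/2).
Minimum total = √(2DSH) = √(2 × 9,256 × 347 × 45.54) ≈ 17103.615.

TC* ≈ £17,104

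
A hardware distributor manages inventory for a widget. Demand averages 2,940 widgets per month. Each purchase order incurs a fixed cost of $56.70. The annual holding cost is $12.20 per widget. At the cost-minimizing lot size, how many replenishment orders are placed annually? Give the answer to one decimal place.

N ≈ 61.6 orders per year

Annual demand D = 2,940 × 12 = 35,280.
Q* = √(2DS/H) = √(2 × 35,280 × 56.7 / 12.2) ≈ 572.65.
Orders per year = D / Q* = 35,280 / 572.65 ≈ 61.608.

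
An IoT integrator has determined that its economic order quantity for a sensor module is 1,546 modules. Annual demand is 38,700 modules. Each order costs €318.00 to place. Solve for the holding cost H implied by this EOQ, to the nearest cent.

Squaring Q* = √(2DS/H) gives Q*² = 2DS/H.
From Q* = √(2DS/H): H = 2DS / Q*² = 2 × 38,700 × 318 / 1,546² = 10.2979.

H ≈ €10.30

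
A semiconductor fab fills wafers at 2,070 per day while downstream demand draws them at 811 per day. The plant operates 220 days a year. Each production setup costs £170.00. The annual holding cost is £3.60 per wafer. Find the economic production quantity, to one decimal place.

Q* ≈ 5,263.6 wafers

Annual demand D = 811 × 220 = 178,420.
Production build-up factor (1 − d/p) = 1 − 811/2,070 = 0.6082.
Q* = √(2DS / (H(1 − d/p))) = √(2 × 178,420 × 170 / (3.6 × 0.6082)).
= √(60,662,800 / 2.1896) ≈ 5263.593.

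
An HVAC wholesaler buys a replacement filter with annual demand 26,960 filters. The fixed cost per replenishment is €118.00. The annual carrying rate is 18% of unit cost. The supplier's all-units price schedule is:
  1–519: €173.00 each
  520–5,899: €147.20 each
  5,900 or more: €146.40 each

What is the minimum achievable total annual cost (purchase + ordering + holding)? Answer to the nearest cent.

TC* ≈ €3,981,518.81

Holding cost per unit per year at price C is H = 0.18·C.
Evaluate total cost at each tier's feasible EOQ or, if the EOQ is below the tier, at the tier's minimum quantity.
EOQ at €173.00 = 452.0 (feasible in tier 1): TC = 26,960×€173.00 + (26,960/452.0)×118 + (452.0/2)×0.18×€173.00 = €4,678,155.87.
EOQ at €147.20 = 490.0 < 520, so use break Q=520: TC = 26,960×€147.20 + (26,960/520.0)×118 + (520.0/2)×0.18×€147.20 = €3,981,518.81.
EOQ at €146.40 = 491.4 < 5900, so use break Q=5900: TC = 26,960×€146.40 + (26,960/5900.0)×118 + (5900.0/2)×0.18×€146.40 = €4,025,221.60.
Lowest total cost among the candidates is at Q = 520.0.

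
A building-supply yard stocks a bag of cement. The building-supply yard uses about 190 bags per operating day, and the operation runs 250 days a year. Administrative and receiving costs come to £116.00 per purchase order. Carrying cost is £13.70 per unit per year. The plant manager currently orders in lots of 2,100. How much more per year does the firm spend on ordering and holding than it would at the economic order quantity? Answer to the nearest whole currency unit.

Annual demand D = 190 × 250 = 47,500.
EOQ = √(2DS/H) = √(2 × 47,500 × 116 / 13.7) ≈ 896.87.
Cost at Q* = (D/Q*)S + (Q*/2)H = √(2DSH) ≈ £12,287.15.
Cost at Q = 2,100: (47,500/2,100)×116 + (2,100/2)×13.7 = £2,623.81 + £14,385.00 = £17,008.81.
Excess = £17,008.81 − £12,287.15 = £4,721.66.

Extra cost ≈ £4,722 per year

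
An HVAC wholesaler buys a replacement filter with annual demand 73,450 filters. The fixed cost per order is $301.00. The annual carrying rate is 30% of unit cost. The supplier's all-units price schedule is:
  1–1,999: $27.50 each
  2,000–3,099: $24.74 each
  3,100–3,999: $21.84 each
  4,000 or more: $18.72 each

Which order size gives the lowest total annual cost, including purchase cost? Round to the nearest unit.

Q* ≈ 4,000 filters

Holding cost per unit per year at price C is H = 0.30·C.
For each price level, check whether its EOQ is feasible; otherwise the best quantity at that price is the breakpoint.
Tier 1 ($27.50): EOQ = 2315.1 exceeds tier's upper bound 1999, so this tier is dominated.
EOQ at $24.74 = 2440.8 (feasible in tier 2): TC = 73,450×$24.74 + (73,450/2440.8)×301 + (2440.8/2)×0.30×$24.74 = $1,835,268.68.
EOQ at $21.84 = 2597.8 < 3100, so use break Q=3100: TC = 73,450×$21.84 + (73,450/3100.0)×301 + (3100.0/2)×0.30×$21.84 = $1,621,435.36.
EOQ at $18.72 = 2806.0 < 4000, so use break Q=4000: TC = 73,450×$18.72 + (73,450/4000.0)×301 + (4000.0/2)×0.30×$18.72 = $1,391,743.11.
Lowest total cost is $1,391,743.11 at Q = 4000.0.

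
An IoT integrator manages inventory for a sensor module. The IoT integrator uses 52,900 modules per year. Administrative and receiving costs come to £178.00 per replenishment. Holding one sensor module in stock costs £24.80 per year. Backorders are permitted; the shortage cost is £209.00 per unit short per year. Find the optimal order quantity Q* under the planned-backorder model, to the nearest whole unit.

Q* ≈ 922 modules

With planned backorders, Q* = √(2DS/H) · √((H+B)/B).
√(2DS/H) = √(2 × 52,900 × 178 / 24.8) = 871.419.
√((H+B)/B) = √((24.8+209)/209) = 1.0577.
Q* ≈ 921.671.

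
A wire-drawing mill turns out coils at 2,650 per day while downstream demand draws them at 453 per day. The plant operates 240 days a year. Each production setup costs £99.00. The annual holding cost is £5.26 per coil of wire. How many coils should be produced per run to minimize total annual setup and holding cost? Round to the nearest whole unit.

Annual demand D = 453 × 240 = 108,720.
Production build-up factor (1 − d/p) = 1 − 453/2,650 = 0.8291.
Q* = √(2DS / (H(1 − d/p))) = √(2 × 108,720 × 99 / (5.26 × 0.8291)).
= √(21,526,560 / 4.3608) ≈ 2221.787.

Q* ≈ 2,222 coils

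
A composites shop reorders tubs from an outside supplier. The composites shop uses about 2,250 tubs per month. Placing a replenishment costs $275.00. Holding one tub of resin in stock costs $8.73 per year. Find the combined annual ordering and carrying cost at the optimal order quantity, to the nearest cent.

TC* ≈ $11,385.98

Annual demand D = 2,250 × 12 = 27,000.
Q* = √(2DS/H) = √(2 × 27,000 × 275 / 8.73) ≈ 1304.24.
At Q*, ordering cost (D/Q*)S equals holding cost (Q*/2)H, each = √(DSH/2).
Minimum total = √(2DSH) = √(2 × 27,000 × 275 × 8.73) ≈ 11385.978.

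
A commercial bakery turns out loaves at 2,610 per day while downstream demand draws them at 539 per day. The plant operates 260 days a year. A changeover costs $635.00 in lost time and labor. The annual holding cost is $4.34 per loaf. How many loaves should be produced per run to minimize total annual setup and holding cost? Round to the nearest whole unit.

Annual demand D = 539 × 260 = 140,140.
Production build-up factor (1 − d/p) = 1 − 539/2,610 = 0.7935.
Q* = √(2DS / (H(1 − d/p))) = √(2 × 140,140 × 635 / (4.34 × 0.7935)).
= √(177,977,800 / 3.4437) ≈ 7188.996.

Q* ≈ 7,189 loaves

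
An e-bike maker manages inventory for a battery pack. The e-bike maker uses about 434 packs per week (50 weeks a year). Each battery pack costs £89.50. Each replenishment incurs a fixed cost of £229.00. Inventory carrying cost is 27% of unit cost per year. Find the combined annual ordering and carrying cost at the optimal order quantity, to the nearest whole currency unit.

TC* ≈ £15,497

Annual demand D = 434 × 50 = 21,700.
Holding cost H = 0.27 × £89.50 = £24.1650 per unit per year.
Q* = √(2DS/H) = √(2 × 21,700 × 229 / 24.165) ≈ 641.31.
At Q*, ordering cost (D/Q*)S equals holding cost (Q*/2)H, each = √(DSH/2).
Minimum total = √(2DSH) = √(2 × 21,700 × 229 × 24.165) ≈ 15497.299.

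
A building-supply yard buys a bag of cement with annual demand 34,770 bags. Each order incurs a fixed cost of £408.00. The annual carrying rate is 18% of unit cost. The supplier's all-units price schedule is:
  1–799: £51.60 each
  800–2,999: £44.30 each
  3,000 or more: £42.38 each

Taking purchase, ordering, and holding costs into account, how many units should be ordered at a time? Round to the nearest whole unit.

Q* ≈ 3,000 bags

Holding cost per unit per year at price C is H = 0.18·C.
Candidates are each tier's EOQ (if it falls in that tier) and each price-break quantity.
Tier 1 (£51.60): EOQ = 1747.8 exceeds tier's upper bound 799, so this tier is dominated.
EOQ at £44.30 = 1886.3 (feasible in tier 2): TC = 34,770×£44.30 + (34,770/1886.3)×408 + (1886.3/2)×0.18×£44.30 = £1,555,352.31.
EOQ at £42.38 = 1928.5 < 3000, so use break Q=3000: TC = 34,770×£42.38 + (34,770/3000.0)×408 + (3000.0/2)×0.18×£42.38 = £1,489,723.92.
Lowest total cost is £1,489,723.92 at Q = 3000.0.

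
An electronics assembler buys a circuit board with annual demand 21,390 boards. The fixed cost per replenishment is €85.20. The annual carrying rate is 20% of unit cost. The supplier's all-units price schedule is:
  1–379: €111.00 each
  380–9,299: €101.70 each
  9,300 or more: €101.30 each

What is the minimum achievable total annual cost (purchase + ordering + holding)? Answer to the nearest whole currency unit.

Holding cost per unit per year at price C is H = 0.20·C.
For each price level, check whether its EOQ is feasible; otherwise the best quantity at that price is the breakpoint.
Tier 1 (€111.00): EOQ = 405.2 exceeds tier's upper bound 379, so this tier is dominated.
EOQ at €101.70 = 423.3 (feasible in tier 2): TC = 21,390×€101.70 + (21,390/423.3)×85.2 + (423.3/2)×0.20×€101.70 = €2,183,973.25.
EOQ at €101.30 = 424.2 < 9300, so use break Q=9300: TC = 21,390×€101.30 + (21,390/9300.0)×85.2 + (9300.0/2)×0.20×€101.30 = €2,261,211.96.
Lowest total cost among the candidates is at Q = 423.3.

TC* ≈ €2,183,973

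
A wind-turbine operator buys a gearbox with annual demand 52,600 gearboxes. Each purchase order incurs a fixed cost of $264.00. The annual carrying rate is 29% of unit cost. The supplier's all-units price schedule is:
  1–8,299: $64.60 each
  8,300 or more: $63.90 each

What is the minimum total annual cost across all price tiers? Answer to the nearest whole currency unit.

Holding cost per unit per year at price C is H = 0.29·C.
Evaluate total cost at each tier's feasible EOQ or, if the EOQ is below the tier, at the tier's minimum quantity.
EOQ at $64.60 = 1217.6 (feasible in tier 1): TC = 52,600×$64.60 + (52,600/1217.6)×264 + (1217.6/2)×0.29×$64.60 = $3,420,769.99.
EOQ at $63.90 = 1224.2 < 8300, so use break Q=8300: TC = 52,600×$63.90 + (52,600/8300.0)×264 + (8300.0/2)×0.29×$63.90 = $3,439,716.71.
Lowest total cost among the candidates is at Q = 1217.6.

TC* ≈ $3,420,770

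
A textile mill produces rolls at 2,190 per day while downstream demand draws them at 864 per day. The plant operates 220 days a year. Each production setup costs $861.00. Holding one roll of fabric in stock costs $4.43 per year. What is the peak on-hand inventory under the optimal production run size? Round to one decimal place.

Annual demand D = 864 × 220 = 190,080.
Production build-up factor (1 − d/p) = 1 − 864/2,190 = 0.6055.
Q* = √(2DS / (H(1 − d/p))) = √(2 × 190,080 × 861 / (4.43 × 0.6055)).
= √(327,317,760 / 2.6823) ≈ 11046.717.
Maximum inventory = Q*(1 − d/p) = 11046.717 × 0.6055 ≈ 6688.560.

I_max ≈ 6,688.6 rolls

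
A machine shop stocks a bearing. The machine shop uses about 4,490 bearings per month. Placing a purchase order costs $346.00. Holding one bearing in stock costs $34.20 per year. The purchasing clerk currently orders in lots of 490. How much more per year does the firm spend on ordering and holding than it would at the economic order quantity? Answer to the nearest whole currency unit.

Annual demand D = 4,490 × 12 = 53,880.
EOQ = √(2DS/H) = √(2 × 53,880 × 346 / 34.2) ≈ 1044.13.
Cost at Q* = (D/Q*)S + (Q*/2)H = √(2DSH) ≈ $35,709.18.
Cost at Q = 490: (53,880/490)×346 + (490/2)×34.2 = $38,045.88 + $8,379.00 = $46,424.88.
Excess = $46,424.88 − $35,709.18 = $10,715.70.

Extra cost ≈ $10,716 per year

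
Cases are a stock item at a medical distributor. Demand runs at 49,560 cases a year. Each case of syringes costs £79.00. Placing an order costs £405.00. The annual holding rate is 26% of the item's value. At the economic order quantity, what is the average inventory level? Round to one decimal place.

Holding cost H = 0.26 × £79.00 = £20.5400 per unit per year.
The optimal lot size = √(2DS/H) = √(2 × 49,560 × 405 / 20.54) ≈ 1398.00.
Average inventory = Q*/2 ≈ 1398.00 / 2 = 699.001.

Average inventory ≈ 699.0 cases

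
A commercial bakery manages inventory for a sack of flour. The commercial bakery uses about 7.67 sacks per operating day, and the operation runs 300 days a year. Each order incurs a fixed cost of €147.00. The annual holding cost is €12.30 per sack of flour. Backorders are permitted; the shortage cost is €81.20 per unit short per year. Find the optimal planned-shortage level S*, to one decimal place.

S* ≈ 33.1 sacks

Annual demand D = 7.67 × 300 = 2,301.
With planned backorders, Q* = √(2DS/H) · √((H+B)/B).
√(2DS/H) = √(2 × 2,301 × 147 / 12.3) = 234.520.
√((H+B)/B) = √((12.3+81.2)/81.2) = 1.0731.
Q* ≈ 251.656.
S* = Q* · H/(H+B) = 251.656 × 12.3/93.5 ≈ 33.106.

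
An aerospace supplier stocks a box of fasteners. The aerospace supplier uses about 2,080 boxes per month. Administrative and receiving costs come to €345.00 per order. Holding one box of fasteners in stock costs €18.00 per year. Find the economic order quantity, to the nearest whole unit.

Annual demand D = 2,080 × 12 = 24,960.
EOQ = √(2DS / H) = √(2 × 24,960 × 345 / 18).
= √(17,222,400 / 18) = √956,800 ≈ 978.162.

Q* ≈ 978 boxes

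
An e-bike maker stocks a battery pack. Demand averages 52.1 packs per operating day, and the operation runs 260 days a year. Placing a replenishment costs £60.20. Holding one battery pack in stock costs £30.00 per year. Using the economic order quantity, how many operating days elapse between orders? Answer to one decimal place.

T ≈ 4.5 days

Annual demand D = 52.1 × 260 = 13,546.
Q* = √(2DS/H) = √(2 × 13,546 × 60.2 / 30) ≈ 233.16.
Cycle time = Q*/D × 260 = 233.16 / 13,546 × 260 ≈ 4.475 days.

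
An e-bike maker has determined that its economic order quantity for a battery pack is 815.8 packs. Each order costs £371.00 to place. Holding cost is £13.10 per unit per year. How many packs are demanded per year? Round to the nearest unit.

The basic EOQ model gives Q* = √(2DS/H); rearrange for the unknown.
From Q* = √(2DS/H): D = Q*²H / (2S) = 815.8² × 13.1 / (2 × 371) = 11749.917.

D ≈ 11,750 packs per year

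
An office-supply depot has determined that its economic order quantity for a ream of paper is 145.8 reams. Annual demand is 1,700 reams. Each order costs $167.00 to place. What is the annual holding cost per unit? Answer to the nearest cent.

Squaring Q* = √(2DS/H) gives Q*² = 2DS/H.
From Q* = √(2DS/H): H = 2DS / Q*² = 2 × 1,700 × 167 / 145.8² = 26.7104.

H ≈ $26.71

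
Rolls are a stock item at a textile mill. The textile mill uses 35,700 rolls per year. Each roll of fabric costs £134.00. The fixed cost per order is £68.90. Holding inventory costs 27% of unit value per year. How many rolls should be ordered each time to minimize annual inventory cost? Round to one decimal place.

Holding cost H = 0.27 × £134.00 = £36.1800 per unit per year.
EOQ = √(2DS / H) = √(2 × 35,700 × 68.9 / 36.18).
= √(4,919,460 / 36.18) = √135,971.8076 ≈ 368.744.

Q* ≈ 368.7 rolls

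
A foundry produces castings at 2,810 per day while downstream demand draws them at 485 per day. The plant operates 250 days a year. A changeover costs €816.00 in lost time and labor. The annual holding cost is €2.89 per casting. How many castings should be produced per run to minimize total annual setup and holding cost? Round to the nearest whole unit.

Annual demand D = 485 × 250 = 121,250.
Production build-up factor (1 − d/p) = 1 − 485/2,810 = 0.8274.
Q* = √(2DS / (H(1 − d/p))) = √(2 × 121,250 × 816 / (2.89 × 0.8274)).
= √(197,880,000 / 2.3912) ≈ 9096.906.

Q* ≈ 9,097 castings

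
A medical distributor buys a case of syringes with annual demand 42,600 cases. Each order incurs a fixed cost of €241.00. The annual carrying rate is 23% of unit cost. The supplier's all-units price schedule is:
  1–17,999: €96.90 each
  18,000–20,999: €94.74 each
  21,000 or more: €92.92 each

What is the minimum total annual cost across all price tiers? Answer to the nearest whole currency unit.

Holding cost per unit per year at price C is H = 0.23·C.
For each price level, check whether its EOQ is feasible; otherwise the best quantity at that price is the breakpoint.
EOQ at €96.90 = 959.8 (feasible in tier 1): TC = 42,600×€96.90 + (42,600/959.8)×241 + (959.8/2)×0.23×€96.90 = €4,149,332.13.
EOQ at €94.74 = 970.7 < 18000, so use break Q=18000: TC = 42,600×€94.74 + (42,600/18000.0)×241 + (18000.0/2)×0.23×€94.74 = €4,232,606.17.
EOQ at €92.92 = 980.2 < 21000, so use break Q=21000: TC = 42,600×€92.92 + (42,600/21000.0)×241 + (21000.0/2)×0.23×€92.92 = €4,183,282.69.
Lowest total cost among the candidates is at Q = 959.8.

TC* ≈ €4,149,332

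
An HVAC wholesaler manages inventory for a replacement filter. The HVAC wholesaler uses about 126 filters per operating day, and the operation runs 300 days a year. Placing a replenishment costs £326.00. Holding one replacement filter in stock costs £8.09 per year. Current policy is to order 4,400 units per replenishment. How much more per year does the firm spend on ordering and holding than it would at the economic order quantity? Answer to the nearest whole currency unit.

Annual demand D = 126 × 300 = 37,800.
EOQ = √(2DS/H) = √(2 × 37,800 × 326 / 8.09) ≈ 1745.40.
Cost at Q* = (D/Q*)S + (Q*/2)H = √(2DSH) ≈ £14,120.30.
Cost at Q = 4,400: (37,800/4,400)×326 + (4,400/2)×8.09 = £2,800.64 + £17,798.00 = £20,598.64.
Excess = £20,598.64 − £14,120.30 = £6,478.34.

Extra cost ≈ £6,478 per year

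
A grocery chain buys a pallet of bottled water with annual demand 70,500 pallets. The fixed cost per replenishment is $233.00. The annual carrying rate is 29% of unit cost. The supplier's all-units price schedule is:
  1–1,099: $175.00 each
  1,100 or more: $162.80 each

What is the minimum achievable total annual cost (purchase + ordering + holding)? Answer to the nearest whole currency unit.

TC* ≈ $11,518,300

Holding cost per unit per year at price C is H = 0.29·C.
For each price level, check whether its EOQ is feasible; otherwise the best quantity at that price is the breakpoint.
EOQ at $175.00 = 804.6 (feasible in tier 1): TC = 70,500×$175.00 + (70,500/804.6)×233 + (804.6/2)×0.29×$175.00 = $12,378,332.46.
EOQ at $162.80 = 834.2 < 1100, so use break Q=1100: TC = 70,500×$162.80 + (70,500/1100.0)×233 + (1100.0/2)×0.29×$162.80 = $11,518,299.78.
Lowest total cost among the candidates is at Q = 1100.0.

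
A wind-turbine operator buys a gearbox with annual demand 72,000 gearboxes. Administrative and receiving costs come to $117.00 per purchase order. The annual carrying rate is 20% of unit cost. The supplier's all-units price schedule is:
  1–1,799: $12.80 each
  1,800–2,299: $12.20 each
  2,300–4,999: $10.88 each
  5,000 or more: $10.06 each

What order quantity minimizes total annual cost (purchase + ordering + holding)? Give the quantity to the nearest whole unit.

Holding cost per unit per year at price C is H = 0.20·C.
Candidates are each tier's EOQ (if it falls in that tier) and each price-break quantity.
Tier 1 ($12.80): EOQ = 2565.4 exceeds tier's upper bound 1799, so this tier is dominated.
Tier 2 ($12.20): EOQ = 2627.7 exceeds tier's upper bound 2299, so this tier is dominated.
EOQ at $10.88 = 2782.6 (feasible in tier 3): TC = 72,000×$10.88 + (72,000/2782.6)×117 + (2782.6/2)×0.20×$10.88 = $789,414.85.
EOQ at $10.06 = 2893.7 < 5000, so use break Q=5000: TC = 72,000×$10.06 + (72,000/5000.0)×117 + (5000.0/2)×0.20×$10.06 = $731,034.80.
Lowest total cost is $731,034.80 at Q = 5000.0.

Q* ≈ 5,000 gearboxes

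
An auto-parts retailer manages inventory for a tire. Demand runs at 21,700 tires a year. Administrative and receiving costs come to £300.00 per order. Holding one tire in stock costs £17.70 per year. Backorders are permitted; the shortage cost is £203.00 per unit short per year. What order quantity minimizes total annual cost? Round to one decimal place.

Q* ≈ 894.3 tires

With planned backorders, Q* = √(2DS/H) · √((H+B)/B).
√(2DS/H) = √(2 × 21,700 × 300 / 17.7) = 857.667.
√((H+B)/B) = √((17.7+203)/203) = 1.0427.
Q* ≈ 894.277.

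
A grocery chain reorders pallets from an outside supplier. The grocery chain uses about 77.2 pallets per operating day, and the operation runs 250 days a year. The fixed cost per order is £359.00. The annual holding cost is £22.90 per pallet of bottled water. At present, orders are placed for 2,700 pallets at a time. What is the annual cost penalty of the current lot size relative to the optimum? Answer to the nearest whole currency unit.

Extra cost ≈ £15,667 per year

Annual demand D = 77.2 × 250 = 19,300.
EOQ = √(2DS/H) = √(2 × 19,300 × 359 / 22.9) ≈ 777.90.
Cost at Q* = (D/Q*)S + (Q*/2)H = √(2DSH) ≈ £17,813.88.
Cost at Q = 2,700: (19,300/2,700)×359 + (2,700/2)×22.9 = £2,566.19 + £30,915.00 = £33,481.19.
Excess = £33,481.19 − £17,813.88 = £15,667.30.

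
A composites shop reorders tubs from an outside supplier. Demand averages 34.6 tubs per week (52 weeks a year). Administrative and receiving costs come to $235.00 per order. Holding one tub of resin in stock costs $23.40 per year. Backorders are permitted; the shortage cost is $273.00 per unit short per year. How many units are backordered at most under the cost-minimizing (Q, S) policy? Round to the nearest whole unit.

Annual demand D = 34.6 × 52 = 1,799.2.
With planned backorders, Q* = √(2DS/H) · √((H+B)/B).
√(2DS/H) = √(2 × 1,799.2 × 235 / 23.4) = 190.099.
√((H+B)/B) = √((23.4+273)/273) = 1.0420.
Q* ≈ 198.079.
S* = Q* · H/(H+B) = 198.079 × 23.4/296.4 ≈ 15.638.

S* ≈ 16 tubs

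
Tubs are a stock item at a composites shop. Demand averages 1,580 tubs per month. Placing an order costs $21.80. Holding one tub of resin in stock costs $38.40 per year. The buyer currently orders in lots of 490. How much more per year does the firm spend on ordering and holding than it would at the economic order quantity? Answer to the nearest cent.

Extra cost ≈ $4,617.38 per year

Annual demand D = 1,580 × 12 = 18,960.
EOQ = √(2DS/H) = √(2 × 18,960 × 21.8 / 38.4) ≈ 146.72.
Cost at Q* = (D/Q*)S + (Q*/2)H = √(2DSH) ≈ $5,634.15.
Cost at Q = 490: (18,960/490)×21.8 + (490/2)×38.4 = $843.53 + $9,408.00 = $10,251.53.
Excess = $10,251.53 − $5,634.15 = $4,617.38.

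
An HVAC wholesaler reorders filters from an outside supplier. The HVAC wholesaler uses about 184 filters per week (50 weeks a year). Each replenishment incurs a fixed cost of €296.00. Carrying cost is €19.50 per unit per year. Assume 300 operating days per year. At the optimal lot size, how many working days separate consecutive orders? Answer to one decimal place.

Annual demand D = 184 × 50 = 9,200.
The optimal lot size = √(2DS/H) = √(2 × 9,200 × 296 / 19.5) ≈ 528.49.
Cycle time = Q*/D × 300 = 528.49 / 9,200 × 300 ≈ 17.233 days.

T ≈ 17.2 days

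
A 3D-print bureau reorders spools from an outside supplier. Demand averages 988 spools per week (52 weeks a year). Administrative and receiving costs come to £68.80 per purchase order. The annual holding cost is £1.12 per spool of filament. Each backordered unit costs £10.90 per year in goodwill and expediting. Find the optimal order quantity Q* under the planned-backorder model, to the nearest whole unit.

Annual demand D = 988 × 52 = 51,376.
With planned backorders, Q* = √(2DS/H) · √((H+B)/B).
√(2DS/H) = √(2 × 51,376 × 68.8 / 1.12) = 2512.351.
√((H+B)/B) = √((1.12+10.9)/10.9) = 1.0501.
Q* ≈ 2638.271.

Q* ≈ 2,638 spools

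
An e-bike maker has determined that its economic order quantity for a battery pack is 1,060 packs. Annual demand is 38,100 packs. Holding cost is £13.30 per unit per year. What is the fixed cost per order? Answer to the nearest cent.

Invert the EOQ relation Q*² = 2DS/H.
From Q* = √(2DS/H): S = Q*²H / (2D) = 1,060² × 13.3 / (2 × 38,100) = 196.1139.

S ≈ £196.11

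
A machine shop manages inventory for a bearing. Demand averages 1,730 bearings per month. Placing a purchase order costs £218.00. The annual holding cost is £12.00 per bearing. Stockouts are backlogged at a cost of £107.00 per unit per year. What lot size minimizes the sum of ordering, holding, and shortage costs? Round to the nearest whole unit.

Q* ≈ 916 bearings

Annual demand D = 1,730 × 12 = 20,760.
With planned backorders, Q* = √(2DS/H) · √((H+B)/B).
√(2DS/H) = √(2 × 20,760 × 218 / 12) = 868.493.
√((H+B)/B) = √((12+107)/107) = 1.0546.
Q* ≈ 915.900.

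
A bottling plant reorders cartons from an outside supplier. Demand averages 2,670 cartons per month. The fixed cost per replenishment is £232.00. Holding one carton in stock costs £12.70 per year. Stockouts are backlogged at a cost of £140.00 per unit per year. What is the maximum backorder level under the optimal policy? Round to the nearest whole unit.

Annual demand D = 2,670 × 12 = 32,040.
With planned backorders, Q* = √(2DS/H) · √((H+B)/B).
√(2DS/H) = √(2 × 32,040 × 232 / 12.7) = 1081.941.
√((H+B)/B) = √((12.7+140)/140) = 1.0444.
Q* ≈ 1129.949.
S* = Q* · H/(H+B) = 1129.949 × 12.7/152.7 ≈ 93.977.

S* ≈ 94 cartons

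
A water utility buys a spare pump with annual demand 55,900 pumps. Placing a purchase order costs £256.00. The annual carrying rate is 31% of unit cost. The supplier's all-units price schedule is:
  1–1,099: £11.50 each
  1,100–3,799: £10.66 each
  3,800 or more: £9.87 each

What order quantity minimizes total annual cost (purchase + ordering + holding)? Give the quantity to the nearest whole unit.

Q* ≈ 3,800 pumps

Holding cost per unit per year at price C is H = 0.31·C.
Evaluate total cost at each tier's feasible EOQ or, if the EOQ is below the tier, at the tier's minimum quantity.
Tier 1 (£11.50): EOQ = 2833.4 exceeds tier's upper bound 1099, so this tier is dominated.
EOQ at £10.66 = 2942.9 (feasible in tier 2): TC = 55,900×£10.66 + (55,900/2942.9)×256 + (2942.9/2)×0.31×£10.66 = £605,619.24.
EOQ at £9.87 = 3058.5 < 3800, so use break Q=3800: TC = 55,900×£9.87 + (55,900/3800.0)×256 + (3800.0/2)×0.31×£9.87 = £561,312.32.
Lowest total cost is £561,312.32 at Q = 3800.0.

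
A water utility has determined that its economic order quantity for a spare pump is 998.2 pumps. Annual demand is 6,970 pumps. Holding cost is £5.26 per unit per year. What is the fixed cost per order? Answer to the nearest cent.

S ≈ £375.97

The basic EOQ model gives Q* = √(2DS/H); rearrange for the unknown.
From Q* = √(2DS/H): S = Q*²H / (2D) = 998.2² × 5.26 / (2 × 6,970) = 375.9742.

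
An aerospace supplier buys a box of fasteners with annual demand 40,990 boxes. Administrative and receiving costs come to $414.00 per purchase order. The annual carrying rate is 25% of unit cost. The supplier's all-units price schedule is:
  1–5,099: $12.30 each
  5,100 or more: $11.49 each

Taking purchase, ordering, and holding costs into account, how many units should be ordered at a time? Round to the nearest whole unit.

Q* ≈ 5,100 boxes

Holding cost per unit per year at price C is H = 0.25·C.
Candidates are each tier's EOQ (if it falls in that tier) and each price-break quantity.
EOQ at $12.30 = 3322.2 (feasible in tier 1): TC = 40,990×$12.30 + (40,990/3322.2)×414 + (3322.2/2)×0.25×$12.30 = $514,392.90.
EOQ at $11.49 = 3437.4 < 5100, so use break Q=5100: TC = 40,990×$11.49 + (40,990/5100.0)×414 + (5100.0/2)×0.25×$11.49 = $481,627.40.
Lowest total cost is $481,627.40 at Q = 5100.0.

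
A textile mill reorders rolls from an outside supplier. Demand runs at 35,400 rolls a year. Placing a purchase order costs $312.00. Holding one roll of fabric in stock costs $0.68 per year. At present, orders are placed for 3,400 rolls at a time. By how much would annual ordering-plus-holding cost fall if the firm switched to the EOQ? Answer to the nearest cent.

EOQ = √(2DS/H) = √(2 × 35,400 × 312 / 0.68) ≈ 5699.54.
Cost at Q* = (D/Q*)S + (Q*/2)H = √(2DSH) ≈ $3,875.68.
Cost at Q = 3,400: (35,400/3,400)×312 + (3,400/2)×0.68 = $3,248.47 + $1,156.00 = $4,404.47.
Excess = $4,404.47 − $3,875.68 = $528.79.

Extra cost ≈ $528.79 per year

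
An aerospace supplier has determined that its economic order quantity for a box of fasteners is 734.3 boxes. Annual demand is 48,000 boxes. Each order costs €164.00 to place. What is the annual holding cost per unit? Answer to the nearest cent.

H ≈ €29.20

Invert the EOQ relation Q*² = 2DS/H.
From Q* = √(2DS/H): H = 2DS / Q*² = 2 × 48,000 × 164 / 734.3² = 29.1990.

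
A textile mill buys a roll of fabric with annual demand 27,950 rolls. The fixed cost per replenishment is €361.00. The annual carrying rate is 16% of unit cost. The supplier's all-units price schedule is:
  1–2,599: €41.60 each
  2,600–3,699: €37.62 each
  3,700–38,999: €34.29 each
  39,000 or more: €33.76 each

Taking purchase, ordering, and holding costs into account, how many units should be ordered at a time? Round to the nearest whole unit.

Q* ≈ 3,700 rolls

Holding cost per unit per year at price C is H = 0.16·C.
For each price level, check whether its EOQ is feasible; otherwise the best quantity at that price is the breakpoint.
EOQ at €41.60 = 1741.2 (feasible in tier 1): TC = 27,950×€41.60 + (27,950/1741.2)×361 + (1741.2/2)×0.16×€41.60 = €1,174,309.54.
EOQ at €37.62 = 1831.0 < 2600, so use break Q=2600: TC = 27,950×€37.62 + (27,950/2600.0)×361 + (2600.0/2)×0.16×€37.62 = €1,063,184.71.
EOQ at €34.29 = 1917.9 < 3700, so use break Q=3700: TC = 27,950×€34.29 + (27,950/3700.0)×361 + (3700.0/2)×0.16×€34.29 = €971,282.35.
EOQ at €33.76 = 1932.9 < 39000, so use break Q=39000: TC = 27,950×€33.76 + (27,950/39000.0)×361 + (39000.0/2)×0.16×€33.76 = €1,049,181.92.
Lowest total cost is €971,282.35 at Q = 3700.0.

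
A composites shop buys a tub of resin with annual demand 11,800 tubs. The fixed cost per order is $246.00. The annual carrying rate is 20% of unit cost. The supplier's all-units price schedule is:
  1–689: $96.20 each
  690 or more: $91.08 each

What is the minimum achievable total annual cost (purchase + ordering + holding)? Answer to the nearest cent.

Holding cost per unit per year at price C is H = 0.20·C.
Evaluate total cost at each tier's feasible EOQ or, if the EOQ is below the tier, at the tier's minimum quantity.
EOQ at $96.20 = 549.3 (feasible in tier 1): TC = 11,800×$96.20 + (11,800/549.3)×246 + (549.3/2)×0.20×$96.20 = $1,145,728.81.
EOQ at $91.08 = 564.5 < 690, so use break Q=690: TC = 11,800×$91.08 + (11,800/690.0)×246 + (690.0/2)×0.20×$91.08 = $1,085,235.48.
Lowest total cost among the candidates is at Q = 690.0.

TC* ≈ $1,085,235.48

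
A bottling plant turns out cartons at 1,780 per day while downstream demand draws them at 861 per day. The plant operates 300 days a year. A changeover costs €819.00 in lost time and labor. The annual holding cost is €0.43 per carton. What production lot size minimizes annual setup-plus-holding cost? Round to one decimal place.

Q* ≈ 43,655.3 cartons

Annual demand D = 861 × 300 = 258,300.
Production build-up factor (1 − d/p) = 1 − 861/1,780 = 0.5163.
Q* = √(2DS / (H(1 − d/p))) = √(2 × 258,300 × 819 / (0.43 × 0.5163)).
= √(423,095,400 / 0.222) ≈ 43655.319.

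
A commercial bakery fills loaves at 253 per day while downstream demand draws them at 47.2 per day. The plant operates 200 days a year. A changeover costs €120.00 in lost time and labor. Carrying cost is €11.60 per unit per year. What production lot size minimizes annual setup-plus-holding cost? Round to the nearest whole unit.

Annual demand D = 47.2 × 200 = 9,440.
Production build-up factor (1 − d/p) = 1 − 47.2/253 = 0.8134.
Q* = √(2DS / (H(1 − d/p))) = √(2 × 9,440 × 120 / (11.6 × 0.8134)).
= √(2,265,600 / 9.4359) ≈ 490.005.

Q* ≈ 490 loaves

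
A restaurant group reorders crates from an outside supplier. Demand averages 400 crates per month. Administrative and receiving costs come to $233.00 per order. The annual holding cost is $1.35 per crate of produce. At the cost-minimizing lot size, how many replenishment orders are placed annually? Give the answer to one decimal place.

Annual demand D = 400 × 12 = 4,800.
The optimal lot size = √(2DS/H) = √(2 × 4,800 × 233 / 1.35) ≈ 1287.20.
Orders per year = D / Q* = 4,800 / 1287.20 ≈ 3.729.

N ≈ 3.7 orders per year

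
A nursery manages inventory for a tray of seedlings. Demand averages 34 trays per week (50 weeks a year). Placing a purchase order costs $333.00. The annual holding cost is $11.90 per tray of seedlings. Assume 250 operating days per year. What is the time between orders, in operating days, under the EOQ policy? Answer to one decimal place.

T ≈ 45.4 days

Annual demand D = 34 × 50 = 1,700.
Q* = √(2DS/H) = √(2 × 1,700 × 333 / 11.9) ≈ 308.45.
Cycle time = Q*/D × 250 = 308.45 / 1,700 × 250 ≈ 45.361 days.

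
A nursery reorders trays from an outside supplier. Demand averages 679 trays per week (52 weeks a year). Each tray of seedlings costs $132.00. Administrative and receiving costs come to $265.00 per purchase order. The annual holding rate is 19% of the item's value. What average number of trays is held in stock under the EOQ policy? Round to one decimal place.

Average inventory ≈ 431.9 trays

Annual demand D = 679 × 52 = 35,308.
Holding cost H = 0.19 × $132.00 = $25.0800 per unit per year.
The optimal lot size = √(2DS/H) = √(2 × 35,308 × 265 / 25.08) ≈ 863.80.
Average inventory = Q*/2 ≈ 863.80 / 2 = 431.898.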